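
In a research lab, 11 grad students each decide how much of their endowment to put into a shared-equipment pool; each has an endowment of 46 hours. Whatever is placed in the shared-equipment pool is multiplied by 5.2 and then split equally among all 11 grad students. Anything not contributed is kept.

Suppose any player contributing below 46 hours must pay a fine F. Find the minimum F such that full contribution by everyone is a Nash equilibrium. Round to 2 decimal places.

Given the others contribute fully, the best deviation is to contribute 0 (any partial contribution still incurs the fine and gives up units whose private return 0.4727 is below 1).
Deviating from 46 to 0 saves 46 hours but forfeits the deviator's share of the drop in the shared-equipment pool: 5.2/11 × 46 = 21.75.
So the deviation gain is 46 − 21.75 = 24.25, and the fine must be at least 24.25 hours to wipe it out.

24.25 hours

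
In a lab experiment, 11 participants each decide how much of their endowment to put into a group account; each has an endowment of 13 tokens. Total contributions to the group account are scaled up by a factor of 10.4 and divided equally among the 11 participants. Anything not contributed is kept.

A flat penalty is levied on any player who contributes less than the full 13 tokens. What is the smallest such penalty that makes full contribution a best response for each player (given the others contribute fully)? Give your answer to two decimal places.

Given the others contribute fully, the best deviation is to contribute 0 (any partial contribution still incurs the fine and gives up units whose private return 0.9455 is below 1).
Deviating from 13 to 0 saves 13 tokens but forfeits the deviator's share of the drop in the group account: 10.4/11 × 13 = 12.29.
So the deviation gain is 13 − 12.29 = 0.71, and the fine must be at least 0.71 tokens to wipe it out.

0.71 tokens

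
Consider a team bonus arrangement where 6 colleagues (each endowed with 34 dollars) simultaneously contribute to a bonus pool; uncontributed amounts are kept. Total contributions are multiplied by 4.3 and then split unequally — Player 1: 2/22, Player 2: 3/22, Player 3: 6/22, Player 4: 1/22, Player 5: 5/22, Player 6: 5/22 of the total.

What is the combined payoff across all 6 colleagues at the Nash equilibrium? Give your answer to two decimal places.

A player with share s gets back 4.3·s per unit contributed, so full contribution is dominant for anyone with s > 1/4.3 = 0.2326 and zero contribution is dominant for anyone below.
Player 3 alone (share 6/22) is above the threshold, contributing 34; the remaining 5 contribute 0. Total contributed: 34.
The bonus pool pays out 4.3 × 34 = 146.20 in total (split across the unequal shares, but the aggregate is all that matters for the group sum).
The 5 free-riders keep 34 each, adding 170. Group total = 170 + 146.20 = 316.20.

316.20 dollars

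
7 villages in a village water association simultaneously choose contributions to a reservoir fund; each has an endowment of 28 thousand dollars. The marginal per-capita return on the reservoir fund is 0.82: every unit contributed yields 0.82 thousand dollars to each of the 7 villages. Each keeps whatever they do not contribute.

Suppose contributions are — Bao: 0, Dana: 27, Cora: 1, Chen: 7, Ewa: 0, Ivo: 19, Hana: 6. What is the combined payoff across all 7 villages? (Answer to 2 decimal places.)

Total contributed: 0 + 27 + 1 + 7 + 0 + 19 + 6 = 60; total kept: 7 × 28 − 60 = 136.
The reservoir fund pays out 0.82 × 7 × 60 = 344.40 in aggregate.
Group total = 136 + 344.40 = 480.40.

480.40 thousand dollars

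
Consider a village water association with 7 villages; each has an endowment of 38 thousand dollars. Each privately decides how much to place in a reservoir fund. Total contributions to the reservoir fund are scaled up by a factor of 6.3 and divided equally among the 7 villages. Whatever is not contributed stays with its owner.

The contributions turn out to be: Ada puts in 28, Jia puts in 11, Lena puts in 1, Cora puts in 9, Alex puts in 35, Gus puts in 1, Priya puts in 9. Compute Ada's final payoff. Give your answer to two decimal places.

94.60 thousand dollars

Total contributed: 28 + 11 + 1 + 9 + 35 + 1 + 9 = 94.
Each receives 6.3 × 94 / 7 = 84.60 from the reservoir fund.
Ada keeps 38 − 28 = 10, so Ada's payoff is 10 + 84.60 = 94.60.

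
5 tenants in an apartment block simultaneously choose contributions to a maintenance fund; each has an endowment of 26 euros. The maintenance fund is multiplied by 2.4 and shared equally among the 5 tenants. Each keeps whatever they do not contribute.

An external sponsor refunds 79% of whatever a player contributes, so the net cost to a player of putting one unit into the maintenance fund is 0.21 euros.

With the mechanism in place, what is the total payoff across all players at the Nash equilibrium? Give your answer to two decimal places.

With the mechanism, a contributed unit returns (2.4/5) / 0.21 = 2.2857 per unit of net cost to the contributor — now above 1 — so contributing fully is weakly dominant for every player.
At the Nash equilibrium everyone contributes 26. Group total payoff = 5 × (26 × 0.79 + 2.4 × 26) = 414.70.

414.70 euros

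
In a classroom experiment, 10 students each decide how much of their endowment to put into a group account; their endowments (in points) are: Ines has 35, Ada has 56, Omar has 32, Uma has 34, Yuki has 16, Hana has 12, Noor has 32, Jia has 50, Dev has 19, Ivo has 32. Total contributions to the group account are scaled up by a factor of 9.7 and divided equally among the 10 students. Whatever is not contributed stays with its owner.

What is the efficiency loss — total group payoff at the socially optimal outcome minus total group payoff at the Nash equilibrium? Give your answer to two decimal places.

2766.60 points

The private return per contributed unit is 9.7/10 = 0.9700 < 1 for every player regardless of endowment, so the Nash equilibrium is zero contribution and the group total is Σ E_j = 35 + 56 + 32 + 34 + 16 + 12 + 32 + 50 + 19 + 32 = 318.
Each contributed unit returns 9.700 to the group, so the social optimum is full contribution by everyone: group total = 9.700 × 318 = 3084.60.
Efficiency loss = (9.700 − 1) × 318 = 2766.60.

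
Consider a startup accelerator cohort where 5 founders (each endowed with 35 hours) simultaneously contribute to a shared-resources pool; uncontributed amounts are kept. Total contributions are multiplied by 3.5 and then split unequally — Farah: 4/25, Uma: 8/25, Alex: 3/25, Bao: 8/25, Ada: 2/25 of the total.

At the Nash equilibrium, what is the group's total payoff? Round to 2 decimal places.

350.00 hours

A player with share s gets back 3.5·s per unit contributed, so full contribution is dominant for anyone with s > 1/3.5 = 0.2857 and zero contribution is dominant for anyone below.
The shares above 0.2857 belong to Uma and Bao, contributing 35 each; the remaining 3 contribute 0. Total contributed: 70.
The shared-resources pool pays out 3.5 × 70 = 245.00 in total (split across the unequal shares, but the aggregate is all that matters for the group sum).
The 3 free-riders keep 35 each, adding 105. Group total = 105 + 245.00 = 350.00.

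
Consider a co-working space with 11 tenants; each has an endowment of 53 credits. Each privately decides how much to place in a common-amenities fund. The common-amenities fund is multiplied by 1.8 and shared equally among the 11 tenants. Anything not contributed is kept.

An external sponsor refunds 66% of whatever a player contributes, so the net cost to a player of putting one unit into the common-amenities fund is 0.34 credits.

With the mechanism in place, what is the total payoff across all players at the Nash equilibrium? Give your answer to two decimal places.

The effective private return is (1.8/11) / 0.34 = 0.4813, which is still under 1, so the mechanism doesn't change anyone's dominant strategy: zero contribution.
At the Nash equilibrium no one contributes; group total payoff = 11 × 53 = 583.

583.00 credits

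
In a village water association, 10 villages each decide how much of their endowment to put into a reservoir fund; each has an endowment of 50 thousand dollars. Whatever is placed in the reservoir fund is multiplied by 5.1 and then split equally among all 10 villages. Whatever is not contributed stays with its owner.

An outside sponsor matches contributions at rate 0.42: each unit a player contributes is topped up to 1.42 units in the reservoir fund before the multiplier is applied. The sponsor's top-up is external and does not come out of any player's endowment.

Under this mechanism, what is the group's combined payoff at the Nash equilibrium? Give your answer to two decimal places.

500.00 thousand dollars

The effective private return is 5.1 × 1.42 / 10 = 0.7242, which is still under 1, so the mechanism doesn't change anyone's dominant strategy: zero contribution.
Everyone keeps their endowment and the group total is 10 × 50 = 500.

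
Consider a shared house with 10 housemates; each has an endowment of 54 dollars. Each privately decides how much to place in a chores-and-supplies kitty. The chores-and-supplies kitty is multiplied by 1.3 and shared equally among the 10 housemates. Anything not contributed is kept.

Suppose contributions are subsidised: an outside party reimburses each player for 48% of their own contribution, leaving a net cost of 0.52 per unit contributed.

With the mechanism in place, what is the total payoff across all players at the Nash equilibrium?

Even with the mechanism, each unit contributed returns only (1.3/10) / 0.52 = 0.2500 per unit of net cost, so contributing nothing is still dominant.
At the Nash equilibrium no one contributes; group total payoff = 10 × 54 = 540.

540.00 dollars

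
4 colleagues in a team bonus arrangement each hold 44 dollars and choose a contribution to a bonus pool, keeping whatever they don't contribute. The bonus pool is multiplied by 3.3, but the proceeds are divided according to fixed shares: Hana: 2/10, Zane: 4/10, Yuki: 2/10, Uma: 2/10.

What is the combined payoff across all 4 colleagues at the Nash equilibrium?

277.20 dollars

Player j's private return per contributed unit is 3.3 × (j's share). Contributing is weakly dominant for j when that share is at least 1/3.3 = 0.3030, and contributing 0 is dominant otherwise.
The only share above 0.3030 is Zane's 4/10, contributing 44; the remaining 3 contribute 0. Total contributed: 44.
The bonus pool pays out 3.3 × 44 = 145.20 in total (split across the unequal shares, but the aggregate is all that matters for the group sum).
The 3 free-riders keep 44 each, adding 132. Group total = 132 + 145.20 = 277.20.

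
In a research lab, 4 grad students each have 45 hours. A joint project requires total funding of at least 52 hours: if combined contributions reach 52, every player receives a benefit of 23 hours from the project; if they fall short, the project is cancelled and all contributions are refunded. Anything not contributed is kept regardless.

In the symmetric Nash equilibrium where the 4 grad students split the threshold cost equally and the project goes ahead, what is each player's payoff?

55 hours

Equal share of the threshold: 52/4 = 13.
At this profile no one gains by cutting their contribution: any cut drops the total below 52, the project is cancelled, contributions are refunded, and the deviator ends with 45, which is less than 45 − 13 + 23 = 55. Contributing more than 13 just wastes the excess. So contributing exactly 13 is a best response.
Each player's payoff: 45 − 13 + 23 = 55.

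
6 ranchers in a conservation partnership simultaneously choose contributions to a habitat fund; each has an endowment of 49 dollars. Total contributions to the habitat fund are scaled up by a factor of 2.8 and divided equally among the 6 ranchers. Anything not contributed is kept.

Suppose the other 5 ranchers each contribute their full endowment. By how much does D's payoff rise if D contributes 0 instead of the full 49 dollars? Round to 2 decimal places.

26.13 dollars

Switching from a contribution of 49 to 0 lets D keep an extra 49 dollars, but lowers the habitat fund by 49, which costs D their own share of that drop: 2.8/6 × 49 = 22.87.
Net gain = 49 − 22.87 = 26.13. The private return per contributed unit (0.4667) is below 1, so free-riding is indeed the best response regardless of what the others do.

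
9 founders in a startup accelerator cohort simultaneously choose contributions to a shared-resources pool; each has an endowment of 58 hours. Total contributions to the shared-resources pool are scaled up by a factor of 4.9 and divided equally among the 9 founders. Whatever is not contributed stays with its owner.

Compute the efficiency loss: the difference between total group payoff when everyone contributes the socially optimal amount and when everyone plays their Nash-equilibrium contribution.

Each contributed unit returns 4.9/9 = 0.5444 to its contributor — below 1 — so contributing 0 is dominant for every player. At the Nash equilibrium everyone keeps their 58, and the group total is 9 × 58 = 522.
Each contributed unit returns 4.900 to the group as a whole (0.5444 to each of 9 players), which exceeds 1, so the social optimum is full contribution: group total = 4.900 × 522 = 2557.80.
Efficiency loss = 2557.80 − 522 = 2035.80.

2035.80 hours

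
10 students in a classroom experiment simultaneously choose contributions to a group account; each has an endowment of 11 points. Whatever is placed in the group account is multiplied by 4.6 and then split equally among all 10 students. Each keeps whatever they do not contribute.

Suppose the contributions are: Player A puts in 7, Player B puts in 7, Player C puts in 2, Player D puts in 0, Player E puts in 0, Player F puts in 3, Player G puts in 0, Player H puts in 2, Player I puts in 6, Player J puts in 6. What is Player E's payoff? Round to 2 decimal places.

Total contributed: 7 + 7 + 2 + 0 + 0 + 3 + 0 + 2 + 6 + 6 = 33.
Each receives 4.6 × 33 / 10 = 15.18 from the group account.
Player E keeps 11 − 0 = 11, so Player E's payoff is 11 + 15.18 = 26.18.

26.18 points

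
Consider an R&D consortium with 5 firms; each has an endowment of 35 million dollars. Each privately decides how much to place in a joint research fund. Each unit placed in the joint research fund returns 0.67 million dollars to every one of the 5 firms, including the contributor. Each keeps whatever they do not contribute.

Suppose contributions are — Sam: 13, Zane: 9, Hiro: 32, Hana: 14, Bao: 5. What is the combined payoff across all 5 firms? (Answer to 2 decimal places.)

Total contributed: 13 + 9 + 32 + 14 + 5 = 73; total kept: 5 × 35 − 73 = 102.
The joint research fund pays out 0.67 × 5 × 73 = 244.55 in aggregate.
Group total = 102 + 244.55 = 346.55.

346.55 million dollars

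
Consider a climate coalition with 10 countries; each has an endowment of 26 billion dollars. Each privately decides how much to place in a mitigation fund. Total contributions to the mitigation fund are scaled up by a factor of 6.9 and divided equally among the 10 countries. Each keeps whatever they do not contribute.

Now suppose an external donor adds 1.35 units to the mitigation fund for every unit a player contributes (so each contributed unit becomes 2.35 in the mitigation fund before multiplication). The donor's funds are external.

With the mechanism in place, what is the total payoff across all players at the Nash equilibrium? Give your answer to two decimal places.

With the mechanism, a contributed unit returns 6.9 × 2.35 / 10 = 1.6215 per unit of net cost to the contributor — now above 1 — so contributing fully is weakly dominant for every player.
So the Nash equilibrium is full contribution by all 10; the group earns 6.9 × 2.35 × 260 = 4215.90.

4215.90 billion dollars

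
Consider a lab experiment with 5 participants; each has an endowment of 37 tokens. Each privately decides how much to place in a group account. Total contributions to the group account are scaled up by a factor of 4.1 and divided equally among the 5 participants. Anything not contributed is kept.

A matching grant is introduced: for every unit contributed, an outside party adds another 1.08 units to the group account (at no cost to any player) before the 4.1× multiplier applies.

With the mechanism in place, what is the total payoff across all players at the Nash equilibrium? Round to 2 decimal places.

1577.68 tokens

Under the mechanism each unit contributed yields 4.1 × 2.08 / 5 = 1.7056 back to its contributor per unit of net cost, which exceeds 1, making full contribution the dominant choice for everyone.
So the Nash equilibrium is full contribution by all 5; the group earns 4.1 × 2.08 × 185 = 1577.68.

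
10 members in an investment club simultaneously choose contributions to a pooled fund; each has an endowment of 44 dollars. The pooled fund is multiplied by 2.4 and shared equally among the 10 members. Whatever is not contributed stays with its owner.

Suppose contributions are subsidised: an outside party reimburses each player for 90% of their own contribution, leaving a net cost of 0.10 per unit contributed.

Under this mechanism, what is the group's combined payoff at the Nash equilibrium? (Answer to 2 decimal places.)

1452.00 dollars

With the mechanism, a contributed unit returns (2.4/10) / 0.10 = 2.4000 per unit of net cost to the contributor — now above 1 — so contributing fully is weakly dominant for every player.
At the Nash equilibrium everyone contributes 44. Group total payoff = 10 × (44 × 0.90 + 2.4 × 44) = 1452.00.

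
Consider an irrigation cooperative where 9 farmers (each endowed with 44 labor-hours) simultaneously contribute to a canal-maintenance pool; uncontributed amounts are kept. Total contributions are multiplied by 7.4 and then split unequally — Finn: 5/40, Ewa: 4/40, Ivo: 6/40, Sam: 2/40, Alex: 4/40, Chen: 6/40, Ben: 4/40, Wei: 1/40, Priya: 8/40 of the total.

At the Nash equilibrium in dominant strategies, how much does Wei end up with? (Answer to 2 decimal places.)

68.42 labor-hours

For player j, contributing a unit is worthwhile iff 7.4 × (j's share) ≥ 1, i.e. iff j's share is at least 0.1351.
Ivo, Chen and Priya clear that bar, contributing 44 each; the remaining 6 contribute 0. Total contributed: 132.
Wei keeps 44 and receives 7.4 × 132 × 1/40 = 24.42 from the canal-maintenance pool, for a payoff of 68.42.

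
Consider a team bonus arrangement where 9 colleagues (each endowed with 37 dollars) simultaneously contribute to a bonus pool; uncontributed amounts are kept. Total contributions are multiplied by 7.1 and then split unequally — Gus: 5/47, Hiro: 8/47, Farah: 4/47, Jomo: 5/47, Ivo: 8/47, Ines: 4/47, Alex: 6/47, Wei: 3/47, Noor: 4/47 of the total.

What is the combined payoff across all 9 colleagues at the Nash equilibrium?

784.40 dollars

A player with share s gets back 7.1·s per unit contributed, so full contribution is dominant for anyone with s > 1/7.1 = 0.1408 and zero contribution is dominant for anyone below.
The shares above 0.1408 belong to Hiro and Ivo, contributing 37 each; the remaining 7 contribute 0. Total contributed: 74.
The bonus pool pays out 7.1 × 74 = 525.40 in total (split across the unequal shares, but the aggregate is all that matters for the group sum).
The 7 free-riders keep 37 each, adding 259. Group total = 259 + 525.40 = 784.40.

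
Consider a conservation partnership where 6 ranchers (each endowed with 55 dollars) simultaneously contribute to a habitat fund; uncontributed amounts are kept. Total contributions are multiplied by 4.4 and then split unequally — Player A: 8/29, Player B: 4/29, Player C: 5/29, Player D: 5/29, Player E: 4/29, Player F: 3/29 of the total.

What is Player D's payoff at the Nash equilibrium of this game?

96.72 dollars

Each unit j contributes comes back to j as 4.4 × (j's share), so j prefers to contribute only if that share exceeds 1/4.4 = 0.2273; otherwise keeping the unit dominates.
Player A alone (share 8/29) is above the threshold, contributing 55; the remaining 5 contribute 0. Total contributed: 55.
Player D keeps 55 and receives 4.4 × 55 × 5/29 = 41.72 from the habitat fund, for a payoff of 96.72.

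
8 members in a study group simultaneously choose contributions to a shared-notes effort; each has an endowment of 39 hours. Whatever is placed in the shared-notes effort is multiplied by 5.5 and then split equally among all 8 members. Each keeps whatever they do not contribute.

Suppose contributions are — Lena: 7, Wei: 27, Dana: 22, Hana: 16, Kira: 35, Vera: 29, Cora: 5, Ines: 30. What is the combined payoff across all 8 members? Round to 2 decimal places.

Total contributed: 7 + 27 + 22 + 16 + 35 + 29 + 5 + 30 = 171; total kept: 8 × 39 − 171 = 141.
The shared-notes effort pays out 5.5 × 171 = 940.50 in aggregate.
Group total = 141 + 940.50 = 1081.50.

1081.50 hours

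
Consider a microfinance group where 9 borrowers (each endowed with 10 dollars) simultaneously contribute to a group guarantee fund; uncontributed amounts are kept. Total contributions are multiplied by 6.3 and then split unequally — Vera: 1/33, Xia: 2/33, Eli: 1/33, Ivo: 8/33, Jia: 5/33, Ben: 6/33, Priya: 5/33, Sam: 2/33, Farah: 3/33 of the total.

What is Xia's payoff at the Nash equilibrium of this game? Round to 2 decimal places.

17.64 dollars

Player j's private return per contributed unit is 6.3 × (j's share). Contributing is weakly dominant for j when that share is at least 1/6.3 = 0.1587, and contributing 0 is dominant otherwise.
Ivo and Ben are above the threshold, contributing 10 each; the remaining 7 contribute 0. Total contributed: 20.
Xia keeps 10 and receives 6.3 × 20 × 2/33 = 7.64 from the group guarantee fund, for a payoff of 17.64.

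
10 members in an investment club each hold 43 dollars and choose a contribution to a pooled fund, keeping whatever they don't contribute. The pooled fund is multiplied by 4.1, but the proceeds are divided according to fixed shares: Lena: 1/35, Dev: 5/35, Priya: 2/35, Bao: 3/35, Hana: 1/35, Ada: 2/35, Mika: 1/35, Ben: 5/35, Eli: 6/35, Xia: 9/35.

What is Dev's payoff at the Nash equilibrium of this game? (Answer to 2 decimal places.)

A player with share s gets back 4.1·s per unit contributed, so full contribution is dominant for anyone with s > 1/4.1 = 0.2439 and zero contribution is dominant for anyone below.
Xia alone (share 9/35) is above the threshold, contributing 43; the remaining 9 contribute 0. Total contributed: 43.
Dev keeps 43 and receives 4.1 × 43 × 5/35 = 25.19 from the pooled fund, for a payoff of 68.19.

68.19 dollars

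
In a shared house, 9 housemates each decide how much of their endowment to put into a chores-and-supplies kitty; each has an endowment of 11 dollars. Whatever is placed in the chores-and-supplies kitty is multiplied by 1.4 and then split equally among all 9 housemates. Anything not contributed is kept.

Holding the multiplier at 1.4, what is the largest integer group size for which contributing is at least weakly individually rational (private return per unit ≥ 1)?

Private return per unit is 1.4/(group size), which is ≥ 1 whenever the group size is ≤ 1.4.
The largest such integer is 1.

1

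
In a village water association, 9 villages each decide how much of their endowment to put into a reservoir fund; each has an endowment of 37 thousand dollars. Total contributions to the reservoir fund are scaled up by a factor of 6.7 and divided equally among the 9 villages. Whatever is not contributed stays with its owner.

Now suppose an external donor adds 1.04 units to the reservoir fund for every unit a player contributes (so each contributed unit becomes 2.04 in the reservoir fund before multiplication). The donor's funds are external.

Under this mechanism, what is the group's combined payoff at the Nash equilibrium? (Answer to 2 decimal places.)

4551.44 thousand dollars

Under the mechanism each unit contributed yields 6.7 × 2.04 / 9 = 1.5187 back to its contributor per unit of net cost, which exceeds 1, making full contribution the dominant choice for everyone.
So the Nash equilibrium is full contribution by all 9; the group earns 6.7 × 2.04 × 333 = 4551.44.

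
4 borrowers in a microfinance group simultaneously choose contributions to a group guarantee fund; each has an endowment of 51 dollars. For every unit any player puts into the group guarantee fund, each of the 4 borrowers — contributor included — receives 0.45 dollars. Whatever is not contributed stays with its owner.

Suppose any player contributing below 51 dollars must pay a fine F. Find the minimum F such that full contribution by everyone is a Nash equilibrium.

28.05 dollars

Given the others contribute fully, the best deviation is to contribute 0 (any partial contribution still incurs the fine and gives up units whose private return 0.45 is below 1).
Deviating from 51 to 0 saves 51 dollars but forfeits the deviator's share of the drop in the group guarantee fund: 0.45 × 51 = 22.95.
So the deviation gain is 51 − 22.95 = 28.05, and the fine must be at least 28.05 dollars to wipe it out.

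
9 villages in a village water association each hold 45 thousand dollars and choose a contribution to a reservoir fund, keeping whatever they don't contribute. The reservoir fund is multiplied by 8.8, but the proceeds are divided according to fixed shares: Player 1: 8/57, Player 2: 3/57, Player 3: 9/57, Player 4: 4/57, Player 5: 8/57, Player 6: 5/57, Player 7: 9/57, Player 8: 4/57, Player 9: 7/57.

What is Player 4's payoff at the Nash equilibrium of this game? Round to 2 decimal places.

A player with share s gets back 8.8·s per unit contributed, so full contribution is dominant for anyone with s > 1/8.8 = 0.1136 and zero contribution is dominant for anyone below.
Player 1, Player 3, Player 5, Player 7 and Player 9 clear that bar, contributing 45 each; the remaining 4 contribute 0. Total contributed: 225.
Player 4 keeps 45 and receives 8.8 × 225 × 4/57 = 138.95 from the reservoir fund, for a payoff of 183.95.

183.95 thousand dollars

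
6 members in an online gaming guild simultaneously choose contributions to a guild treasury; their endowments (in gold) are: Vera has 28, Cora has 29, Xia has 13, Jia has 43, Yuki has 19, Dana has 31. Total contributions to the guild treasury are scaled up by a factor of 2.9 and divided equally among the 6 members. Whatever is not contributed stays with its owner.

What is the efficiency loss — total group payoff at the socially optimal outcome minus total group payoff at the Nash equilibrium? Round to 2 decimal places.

309.70 gold

The private return per contributed unit is 2.9/6 = 0.4833 < 1 for every player regardless of endowment, so the Nash equilibrium is zero contribution and the group total is Σ E_j = 28 + 29 + 13 + 43 + 19 + 31 = 163.
Each contributed unit returns 2.900 to the group, so the social optimum is full contribution by everyone: group total = 2.900 × 163 = 472.70.
Efficiency loss = (2.900 − 1) × 163 = 309.70.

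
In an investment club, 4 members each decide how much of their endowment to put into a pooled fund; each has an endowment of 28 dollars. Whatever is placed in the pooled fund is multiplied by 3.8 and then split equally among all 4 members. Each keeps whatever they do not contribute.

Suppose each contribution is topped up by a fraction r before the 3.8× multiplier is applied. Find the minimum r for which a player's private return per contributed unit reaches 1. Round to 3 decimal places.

With matching at rate r, one contributed unit becomes (1 + r) in the pooled fund and returns 3.8 × (1 + r) / 4 to the contributor.
Setting this equal to 1: 1 + r = 4/3.8 = 1.0526.
So the minimum matching rate is r = 1.0526 − 1 = 0.053.

0.053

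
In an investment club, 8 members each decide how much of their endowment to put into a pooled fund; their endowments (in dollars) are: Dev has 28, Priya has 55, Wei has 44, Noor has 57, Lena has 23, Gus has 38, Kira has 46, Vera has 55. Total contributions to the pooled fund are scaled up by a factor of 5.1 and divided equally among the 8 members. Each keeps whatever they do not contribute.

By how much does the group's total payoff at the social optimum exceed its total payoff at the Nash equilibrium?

The private return per contributed unit is 5.1/8 = 0.6375 < 1 for every player regardless of endowment, so the Nash equilibrium is zero contribution and the group total is Σ E_j = 28 + 55 + 44 + 57 + 23 + 38 + 46 + 55 = 346.
Each contributed unit returns 5.100 to the group, so the social optimum is full contribution by everyone: group total = 5.100 × 346 = 1764.60.
Efficiency loss = (5.100 − 1) × 346 = 1418.60.

1418.60 dollars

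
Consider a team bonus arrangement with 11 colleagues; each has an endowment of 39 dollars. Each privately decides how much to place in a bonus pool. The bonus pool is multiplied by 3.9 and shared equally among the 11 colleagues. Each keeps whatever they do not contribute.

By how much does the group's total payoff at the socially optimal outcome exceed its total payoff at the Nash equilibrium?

1244.10 dollars

Each contributed unit returns 3.9/11 = 0.3545 to its contributor — below 1 — so contributing 0 is dominant for every player. At the Nash equilibrium everyone keeps their 39, and the group total is 11 × 39 = 429.
Each contributed unit returns 3.900 to the group as a whole (0.3545 to each of 11 players), which exceeds 1, so the social optimum is full contribution: group total = 3.900 × 429 = 1673.10.
Efficiency loss = 1673.10 − 429 = 1244.10.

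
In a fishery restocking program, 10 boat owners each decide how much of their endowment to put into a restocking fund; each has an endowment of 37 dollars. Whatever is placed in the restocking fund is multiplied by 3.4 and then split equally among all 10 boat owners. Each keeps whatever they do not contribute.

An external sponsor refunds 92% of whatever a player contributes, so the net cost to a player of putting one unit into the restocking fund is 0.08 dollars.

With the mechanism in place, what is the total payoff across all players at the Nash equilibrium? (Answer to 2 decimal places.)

1598.40 dollars

With the mechanism, a contributed unit returns (3.4/10) / 0.08 = 4.2500 per unit of net cost to the contributor — now above 1 — so contributing fully is weakly dominant for every player.
At the Nash equilibrium everyone contributes 37. Group total payoff = 10 × (37 × 0.92 + 3.4 × 37) = 1598.40.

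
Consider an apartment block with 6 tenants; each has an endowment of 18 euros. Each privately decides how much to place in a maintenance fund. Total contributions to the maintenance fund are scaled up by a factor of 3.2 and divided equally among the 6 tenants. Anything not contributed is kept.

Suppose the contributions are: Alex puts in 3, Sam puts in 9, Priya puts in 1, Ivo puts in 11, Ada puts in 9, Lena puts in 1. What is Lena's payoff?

Total contributed: 3 + 9 + 1 + 11 + 9 + 1 = 34.
Each receives 3.2 × 34 / 6 = 18.13 from the maintenance fund.
Lena keeps 18 − 1 = 17, so Lena's payoff is 17 + 18.13 = 35.13.

35.13 euros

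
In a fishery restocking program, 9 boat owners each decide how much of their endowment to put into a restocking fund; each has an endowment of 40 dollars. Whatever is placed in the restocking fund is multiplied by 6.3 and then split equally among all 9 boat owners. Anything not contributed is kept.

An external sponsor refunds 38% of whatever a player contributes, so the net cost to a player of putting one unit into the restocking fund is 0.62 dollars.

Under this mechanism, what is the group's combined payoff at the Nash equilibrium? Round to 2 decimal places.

2404.80 dollars

Under the mechanism each unit contributed yields (6.3/9) / 0.62 = 1.1290 back to its contributor per unit of net cost, which exceeds 1, making full contribution the dominant choice for everyone.
At the Nash equilibrium everyone contributes 40. Group total payoff = 9 × (40 × 0.38 + 6.3 × 40) = 2404.80.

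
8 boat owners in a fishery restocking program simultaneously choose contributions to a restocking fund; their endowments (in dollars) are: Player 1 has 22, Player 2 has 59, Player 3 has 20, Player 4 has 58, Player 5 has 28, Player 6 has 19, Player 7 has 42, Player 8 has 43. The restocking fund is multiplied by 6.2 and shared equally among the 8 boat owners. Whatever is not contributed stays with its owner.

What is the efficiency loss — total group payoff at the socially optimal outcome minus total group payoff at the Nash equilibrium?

The private return per contributed unit is 6.2/8 = 0.7750 < 1 for every player regardless of endowment, so the Nash equilibrium is zero contribution and the group total is Σ E_j = 22 + 59 + 20 + 58 + 28 + 19 + 42 + 43 = 291.
Each contributed unit returns 6.200 to the group, so the social optimum is full contribution by everyone: group total = 6.200 × 291 = 1804.20.
Efficiency loss = (6.200 − 1) × 291 = 1513.20.

1513.20 dollars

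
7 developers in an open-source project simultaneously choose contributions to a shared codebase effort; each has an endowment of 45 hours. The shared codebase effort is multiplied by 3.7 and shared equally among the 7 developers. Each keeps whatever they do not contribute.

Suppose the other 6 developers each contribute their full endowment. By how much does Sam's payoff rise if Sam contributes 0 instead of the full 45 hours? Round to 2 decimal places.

21.21 hours

Switching from a contribution of 45 to 0 lets Sam keep an extra 45 hours, but lowers the shared codebase effort by 45, which costs Sam their own share of that drop: 3.7/7 × 45 = 23.79.
Net gain = 45 − 23.79 = 21.21. The private return per contributed unit (0.5286) is below 1, so free-riding is indeed the best response regardless of what the others do.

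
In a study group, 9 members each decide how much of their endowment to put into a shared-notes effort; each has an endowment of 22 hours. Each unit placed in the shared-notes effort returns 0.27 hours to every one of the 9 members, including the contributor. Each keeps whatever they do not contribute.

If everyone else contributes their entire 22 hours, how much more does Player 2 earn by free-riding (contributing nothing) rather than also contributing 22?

Switching from a contribution of 22 to 0 lets Player 2 keep an extra 22 hours, but lowers the shared-notes effort by 22, which costs Player 2 their own share of that drop: 0.27 × 22 = 5.94.
Net gain = 22 − 5.94 = 16.06. The private return per contributed unit (0.27) is below 1, so free-riding is indeed the best response regardless of what the others do.

16.06 hours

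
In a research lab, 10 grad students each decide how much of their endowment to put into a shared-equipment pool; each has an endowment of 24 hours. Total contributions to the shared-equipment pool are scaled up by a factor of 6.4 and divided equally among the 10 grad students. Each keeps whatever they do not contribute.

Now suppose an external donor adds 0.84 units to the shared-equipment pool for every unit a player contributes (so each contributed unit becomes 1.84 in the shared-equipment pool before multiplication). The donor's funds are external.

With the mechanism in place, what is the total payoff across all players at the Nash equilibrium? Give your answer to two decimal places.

2826.24 hours

With the mechanism, a contributed unit returns 6.4 × 1.84 / 10 = 1.1776 per unit of net cost to the contributor — now above 1 — so contributing fully is weakly dominant for every player.
At the Nash equilibrium everyone contributes 24. Group total payoff = 6.4 × 1.84 × 240 = 2826.24.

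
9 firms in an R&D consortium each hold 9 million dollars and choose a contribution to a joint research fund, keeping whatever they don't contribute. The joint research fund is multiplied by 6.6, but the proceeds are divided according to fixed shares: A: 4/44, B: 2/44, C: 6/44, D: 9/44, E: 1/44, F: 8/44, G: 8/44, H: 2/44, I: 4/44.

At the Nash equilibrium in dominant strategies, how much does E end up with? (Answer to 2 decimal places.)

Each unit j contributes comes back to j as 6.6 × (j's share), so j prefers to contribute only if that share exceeds 1/6.6 = 0.1515; otherwise keeping the unit dominates.
The shares above 0.1515 belong to D, F and G, contributing 9 each; the remaining 6 contribute 0. Total contributed: 27.
E keeps 9 and receives 6.6 × 27 × 1/44 = 4.05 from the joint research fund, for a payoff of 13.05.

13.05 million dollars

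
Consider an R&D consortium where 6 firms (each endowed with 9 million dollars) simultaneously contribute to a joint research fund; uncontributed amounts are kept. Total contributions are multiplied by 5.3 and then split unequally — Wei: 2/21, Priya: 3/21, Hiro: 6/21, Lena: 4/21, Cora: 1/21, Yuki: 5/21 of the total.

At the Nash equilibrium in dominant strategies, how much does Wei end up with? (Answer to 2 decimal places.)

22.63 million dollars

Player j's private return per contributed unit is 5.3 × (j's share). Contributing is weakly dominant for j when that share is at least 1/5.3 = 0.1887, and contributing 0 is dominant otherwise.
Hiro, Lena and Yuki are above the threshold, contributing 9 each; the remaining 3 contribute 0. Total contributed: 27.
Wei keeps 9 and receives 5.3 × 27 × 2/21 = 13.63 from the joint research fund, for a payoff of 22.63.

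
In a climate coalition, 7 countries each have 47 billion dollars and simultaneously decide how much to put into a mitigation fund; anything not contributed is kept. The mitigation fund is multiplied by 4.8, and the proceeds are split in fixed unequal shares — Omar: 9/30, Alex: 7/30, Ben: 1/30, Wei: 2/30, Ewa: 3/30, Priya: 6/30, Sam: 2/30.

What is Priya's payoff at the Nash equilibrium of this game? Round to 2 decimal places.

137.24 billion dollars

A player with share s gets back 4.8·s per unit contributed, so full contribution is dominant for anyone with s > 1/4.8 = 0.2083 and zero contribution is dominant for anyone below.
Omar and Alex clear that bar, contributing 47 each; the remaining 5 contribute 0. Total contributed: 94.
Priya keeps 47 and receives 4.8 × 94 × 6/30 = 90.24 from the mitigation fund, for a payoff of 137.24.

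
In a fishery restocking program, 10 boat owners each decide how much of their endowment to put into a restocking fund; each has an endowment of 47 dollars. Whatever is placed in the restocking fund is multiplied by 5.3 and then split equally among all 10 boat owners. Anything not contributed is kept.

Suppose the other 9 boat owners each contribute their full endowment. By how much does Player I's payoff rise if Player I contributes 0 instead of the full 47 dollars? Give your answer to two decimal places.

22.09 dollars

Switching from a contribution of 47 to 0 lets Player I keep an extra 47 dollars, but lowers the restocking fund by 47, which costs Player I their own share of that drop: 5.3/10 × 47 = 24.91.
Net gain = 47 − 24.91 = 22.09. The private return per contributed unit (0.5300) is below 1, so free-riding is indeed the best response regardless of what the others do.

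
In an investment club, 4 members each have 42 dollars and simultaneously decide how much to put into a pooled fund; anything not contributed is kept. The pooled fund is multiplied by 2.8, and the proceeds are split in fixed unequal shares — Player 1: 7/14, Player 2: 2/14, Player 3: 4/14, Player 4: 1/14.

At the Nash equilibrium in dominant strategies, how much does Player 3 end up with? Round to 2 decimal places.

75.60 dollars

Player j's private return per contributed unit is 2.8 × (j's share). Contributing is weakly dominant for j when that share is at least 1/2.8 = 0.3571, and contributing 0 is dominant otherwise.
The only share above 0.3571 is Player 1's 7/14, contributing 42; the remaining 3 contribute 0. Total contributed: 42.
Player 3 keeps 42 and receives 2.8 × 42 × 4/14 = 33.60 from the pooled fund, for a payoff of 75.60.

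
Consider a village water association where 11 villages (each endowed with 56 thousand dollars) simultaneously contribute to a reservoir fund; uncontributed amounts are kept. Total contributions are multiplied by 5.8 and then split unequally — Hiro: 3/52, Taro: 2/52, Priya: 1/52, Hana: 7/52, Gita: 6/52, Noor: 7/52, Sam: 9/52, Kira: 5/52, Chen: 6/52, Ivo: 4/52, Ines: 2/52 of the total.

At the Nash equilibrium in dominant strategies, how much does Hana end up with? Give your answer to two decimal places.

99.72 thousand dollars

For player j, contributing a unit is worthwhile iff 5.8 × (j's share) ≥ 1, i.e. iff j's share is at least 0.1724.
Sam alone (share 9/52) is above the threshold, contributing 56; the remaining 10 contribute 0. Total contributed: 56.
Hana keeps 56 and receives 5.8 × 56 × 7/52 = 43.72 from the reservoir fund, for a payoff of 99.72.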